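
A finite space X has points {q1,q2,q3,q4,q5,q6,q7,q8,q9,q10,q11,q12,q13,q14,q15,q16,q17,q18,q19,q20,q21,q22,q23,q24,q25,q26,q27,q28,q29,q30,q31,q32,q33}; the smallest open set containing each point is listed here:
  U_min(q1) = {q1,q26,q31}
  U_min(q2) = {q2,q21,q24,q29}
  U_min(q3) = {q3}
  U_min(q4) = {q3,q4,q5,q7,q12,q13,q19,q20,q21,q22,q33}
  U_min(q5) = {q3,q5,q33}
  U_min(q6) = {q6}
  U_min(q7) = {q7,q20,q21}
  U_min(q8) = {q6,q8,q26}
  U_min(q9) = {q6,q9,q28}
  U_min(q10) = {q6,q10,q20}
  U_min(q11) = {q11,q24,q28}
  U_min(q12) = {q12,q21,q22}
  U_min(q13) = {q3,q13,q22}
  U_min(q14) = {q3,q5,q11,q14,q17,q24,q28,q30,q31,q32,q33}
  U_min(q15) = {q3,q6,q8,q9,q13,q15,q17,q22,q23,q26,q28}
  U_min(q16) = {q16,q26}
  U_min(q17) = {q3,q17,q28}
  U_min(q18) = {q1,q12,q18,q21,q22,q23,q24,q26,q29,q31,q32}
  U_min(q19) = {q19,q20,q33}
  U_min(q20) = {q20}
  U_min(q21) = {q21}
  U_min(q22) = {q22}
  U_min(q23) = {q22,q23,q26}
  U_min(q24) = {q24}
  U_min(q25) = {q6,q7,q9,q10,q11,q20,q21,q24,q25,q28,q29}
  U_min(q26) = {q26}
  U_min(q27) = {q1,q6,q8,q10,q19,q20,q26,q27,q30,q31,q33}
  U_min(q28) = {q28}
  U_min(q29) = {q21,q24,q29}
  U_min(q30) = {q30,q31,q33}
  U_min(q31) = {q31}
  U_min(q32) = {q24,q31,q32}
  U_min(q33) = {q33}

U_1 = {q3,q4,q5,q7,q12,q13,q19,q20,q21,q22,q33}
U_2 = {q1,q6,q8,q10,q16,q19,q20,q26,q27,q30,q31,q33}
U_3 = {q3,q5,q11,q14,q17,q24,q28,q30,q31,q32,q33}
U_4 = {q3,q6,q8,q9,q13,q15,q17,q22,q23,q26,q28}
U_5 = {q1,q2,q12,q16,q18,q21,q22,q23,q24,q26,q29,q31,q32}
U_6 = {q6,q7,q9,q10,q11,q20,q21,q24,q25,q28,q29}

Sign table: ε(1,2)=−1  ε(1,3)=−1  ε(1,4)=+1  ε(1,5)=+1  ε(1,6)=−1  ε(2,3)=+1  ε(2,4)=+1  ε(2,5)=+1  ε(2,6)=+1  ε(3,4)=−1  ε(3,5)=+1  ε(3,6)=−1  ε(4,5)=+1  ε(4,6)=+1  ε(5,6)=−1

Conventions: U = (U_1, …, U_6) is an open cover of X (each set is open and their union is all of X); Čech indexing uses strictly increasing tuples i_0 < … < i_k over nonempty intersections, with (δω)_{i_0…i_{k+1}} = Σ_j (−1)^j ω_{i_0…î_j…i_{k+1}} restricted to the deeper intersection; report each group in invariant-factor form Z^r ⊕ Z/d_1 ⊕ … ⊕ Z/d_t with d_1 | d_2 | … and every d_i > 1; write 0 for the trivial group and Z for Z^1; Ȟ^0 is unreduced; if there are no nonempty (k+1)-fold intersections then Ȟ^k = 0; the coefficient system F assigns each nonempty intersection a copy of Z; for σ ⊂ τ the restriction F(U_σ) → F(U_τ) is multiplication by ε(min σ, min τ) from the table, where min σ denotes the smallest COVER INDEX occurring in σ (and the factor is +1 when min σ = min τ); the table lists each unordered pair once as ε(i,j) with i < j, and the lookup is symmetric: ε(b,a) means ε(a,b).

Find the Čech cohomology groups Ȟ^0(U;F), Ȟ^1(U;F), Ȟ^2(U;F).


cover nerve:
  U12={q19,q20,q33} U13={q3,q5,q33} U14={q3,q13,q22} U15={q12,q21,q22} U16={q7,q20,q21} U23={q30,q31,q33} U24={q6,q8,q26} U25={q1,q16,q26,q31} U26={q6,q10,q20} U34={q3,q17,q28} U35={q24,q31,q32} U36={q11,q24,q28} U45={q22,q23,q26} U46={q6,q9,q28} U56={q21,q24,q29}
  U123={q33} U126={q20} U134={q3} U145={q22} U156={q21} U235={q31} U245={q26} U246={q6} U346={q28} U356={q24}
C dims 6,15,10; δ0: rk 6, SNF 1^5·2; δ1: rk 9, SNF 1^9
Ȟ^0: (6−6)−0=0 ⇒ 0
Ȟ^1: (15−9)−6=0 plus torsion [2] ⇒ Z/2
Ȟ^2: (10−0)−9=1 ⇒ Z

Ȟ^0(U;F) ≅ 0, Ȟ^1(U;F) ≅ Z/2 and Ȟ^2(U;F) ≅ Z


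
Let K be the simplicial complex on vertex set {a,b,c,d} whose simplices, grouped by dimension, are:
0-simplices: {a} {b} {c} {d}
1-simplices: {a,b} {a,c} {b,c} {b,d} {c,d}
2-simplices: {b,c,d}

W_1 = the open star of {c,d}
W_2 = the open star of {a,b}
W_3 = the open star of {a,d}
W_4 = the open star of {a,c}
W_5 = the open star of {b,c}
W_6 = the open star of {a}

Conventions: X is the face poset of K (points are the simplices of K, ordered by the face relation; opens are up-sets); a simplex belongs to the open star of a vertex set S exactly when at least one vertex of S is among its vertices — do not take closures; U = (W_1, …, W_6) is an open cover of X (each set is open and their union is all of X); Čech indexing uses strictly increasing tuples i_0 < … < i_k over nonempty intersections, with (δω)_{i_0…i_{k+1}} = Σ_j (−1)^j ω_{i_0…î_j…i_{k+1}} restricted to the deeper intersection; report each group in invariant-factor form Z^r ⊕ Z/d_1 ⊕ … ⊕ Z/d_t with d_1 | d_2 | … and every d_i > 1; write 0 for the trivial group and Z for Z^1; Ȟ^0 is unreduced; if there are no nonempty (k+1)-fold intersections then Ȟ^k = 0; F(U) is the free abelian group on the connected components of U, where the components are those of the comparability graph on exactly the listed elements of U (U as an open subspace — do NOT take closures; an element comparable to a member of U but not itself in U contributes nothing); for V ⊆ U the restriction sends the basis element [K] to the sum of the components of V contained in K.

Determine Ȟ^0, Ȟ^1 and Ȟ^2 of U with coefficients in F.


Ȟ^0 ≅ Z, Ȟ^1 ≅ Z, Ȟ^2 ≅ 0

intersection data:
  W1={{c},{d},{a,c},{b,c},{b,d},{c,d},{b,c,d}} W2={{a},{b},{a,b},{a,c},{b,c},{b,d},{b,c,d}} W3={{a},{d},{a,b},{a,c},{b,d},{c,d},{b,c,d}} W4={{a},{c},{a,b},{a,c},{b,c},{c,d},{b,c,d}} W5={{b},{c},{a,b},{a,c},{b,c},{b,d},{c,d},{b,c,d}} W6={{a},{a,b},{a,c}}
  W12={{a,c},{b,c},{b,d},{b,c,d}} W13={{d},{a,c},{b,d},{c,d},{b,c,d}} W14={{c},{a,c},{b,c},{c,d},{b,c,d}} W15={{c},{a,c},{b,c},{b,d},{c,d},{b,c,d}} W16={{a,c}} W23={{a},{a,b},{a,c},{b,d},{b,c,d}} W24={{a},{a,b},{a,c},{b,c},{b,c,d}} W25={{b},{a,b},{a,c},{b,c},{b,d},{b,c,d}} W26={{a},{a,b},{a,c}} W34={{a},{a,b},{a,c},{c,d},{b,c,d}} W35={{a,b},{a,c},{b,d},{c,d},{b,c,d}} W36={{a},{a,b},{a,c}} W45={{c},{a,b},{a,c},{b,c},{c,d},{b,c,d}} W46={{a},{a,b},{a,c}} W56={{a,b},{a,c}}
  W123={{a,c},{b,d},{b,c,d}} W124={{a,c},{b,c},{b,c,d}} W125={{a,c},{b,c},{b,d},{b,c,d}} W126={{a,c}} W134={{a,c},{c,d},{b,c,d}} W135={{a,c},{b,d},{c,d},{b,c,d}} W136={{a,c}} W145={{c},{a,c},{b,c},{c,d},{b,c,d}} W146={{a,c}} W156={{a,c}} W234={{a},{a,b},{a,c},{b,c,d}} W235={{a,b},{a,c},{b,d},{b,c,d}} W236={{a},{a,b},{a,c}} W245={{a,b},{a,c},{b,c},{b,c,d}} W246={{a},{a,b},{a,c}} W256={{a,b},{a,c}} W345={{a,b},{a,c},{c,d},{b,c,d}} W346={{a},{a,b},{a,c}} W356={{a,b},{a,c}} W456={{a,b},{a,c}}
  W1234={{a,c},{b,c,d}} W1235={{a,c},{b,d},{b,c,d}} W1236={{a,c}} W1245={{a,c},{b,c},{b,c,d}} W1246={{a,c}} W1256={{a,c}} W1345={{a,c},{c,d},{b,c,d}} W1346={{a,c}} W1356={{a,c}} W1456={{a,c}} W2345={{a,b},{a,c},{b,c,d}} W2346={{a},{a,b},{a,c}} W2356={{a,b},{a,c}} W2456={{a,b},{a,c}} W3456={{a,b},{a,c}}
  W12345={{a,c},{b,c,d}} W12346={{a,c}} W12356={{a,c}} W12456={{a,c}} W13456={{a,c}} W23456={{a,b},{a,c}}
  W123456={{a,c}}
components per intersection:
  W1: {{c},{d},{a,c},{b,c},{b,d},{c,d},{b,c,d}}
  W2: {{a},{b},{a,b},{a,c},{b,c},{b,d},{b,c,d}}
  W3: {{a},{a,b},{a,c}} {{d},{b,d},{c,d},{b,c,d}}
  W4: {{a},{c},{a,b},{a,c},{b,c},{c,d},{b,c,d}}
  W5: {{b},{c},{a,b},{a,c},{b,c},{b,d},{c,d},{b,c,d}}
  W6: {{a},{a,b},{a,c}}
  W12: {{a,c}} {{b,c},{b,d},{b,c,d}}
  W13: {{d},{b,d},{c,d},{b,c,d}} {{a,c}}
  W14: {{c},{a,c},{b,c},{c,d},{b,c,d}}
  W15: {{c},{a,c},{b,c},{b,d},{c,d},{b,c,d}}
  W16: {{a,c}}
  W23: {{a},{a,b},{a,c}} {{b,d},{b,c,d}}
  W24: {{a},{a,b},{a,c}} {{b,c},{b,c,d}}
  W25: {{b},{a,b},{b,c},{b,d},{b,c,d}} {{a,c}}
  W26: {{a},{a,b},{a,c}}
  W34: {{a},{a,b},{a,c}} {{c,d},{b,c,d}}
  W35: {{a,b}} {{a,c}} {{b,d},{c,d},{b,c,d}}
  W36: {{a},{a,b},{a,c}}
  W45: {{c},{a,c},{b,c},{c,d},{b,c,d}} {{a,b}}
  W46: {{a},{a,b},{a,c}}
  W56: {{a,b}} {{a,c}}
  W123: {{a,c}} {{b,d},{b,c,d}}
  W124: {{a,c}} {{b,c},{b,c,d}}
  W125: {{a,c}} {{b,c},{b,d},{b,c,d}}
  W126: {{a,c}}
  W134: {{a,c}} {{c,d},{b,c,d}}
  W135: {{a,c}} {{b,d},{c,d},{b,c,d}}
  W136: {{a,c}}
  W145: {{c},{a,c},{b,c},{c,d},{b,c,d}}
  W146: {{a,c}}
  W156: {{a,c}}
  W234: {{a},{a,b},{a,c}} {{b,c,d}}
  W235: {{a,b}} {{a,c}} {{b,d},{b,c,d}}
  W236: {{a},{a,b},{a,c}}
  W245: {{a,b}} {{a,c}} {{b,c},{b,c,d}}
  W246: {{a},{a,b},{a,c}}
  W256: {{a,b}} {{a,c}}
  W345: {{a,b}} {{a,c}} {{c,d},{b,c,d}}
  W346: {{a},{a,b},{a,c}}
  W356: {{a,b}} {{a,c}}
  W456: {{a,b}} {{a,c}}
  W1234: {{a,c}} {{b,c,d}}
  W1235: {{a,c}} {{b,d},{b,c,d}}
  W1236: {{a,c}}
  W1245: {{a,c}} {{b,c},{b,c,d}}
  W1246: {{a,c}}
  W1256: {{a,c}}
  W1345: {{a,c}} {{c,d},{b,c,d}}
  W1346: {{a,c}}
  W1356: {{a,c}}
  W1456: {{a,c}}
  W2345: {{a,b}} {{a,c}} {{b,c,d}}
  W2346: {{a},{a,b},{a,c}}
  W2356: {{a,b}} {{a,c}}
  W2456: {{a,b}} {{a,c}}
  W3456: {{a,b}} {{a,c}}
  W12345: {{a,c}} {{b,c,d}}
  W12346: {{a,c}}
  W12356: {{a,c}}
  W12456: {{a,c}}
  W13456: {{a,c}}
  W23456: {{a,b}} {{a,c}}
  W123456: {{a,c}}
C dims 7,25,35,24; δ0: rk 6, SNF 1^6; δ1: rk 18, SNF 1^18; δ2: rk 17, SNF 1^17
Ȟ^0 = (7 − 6) − 0 = 1, so Ȟ^0 ≅ Z
Ȟ^1 = (25 − 18) − 6 = 1, so Ȟ^1 ≅ Z
Ȟ^2 = (35 − 17) − 18 = 0, so Ȟ^2 ≅ 0


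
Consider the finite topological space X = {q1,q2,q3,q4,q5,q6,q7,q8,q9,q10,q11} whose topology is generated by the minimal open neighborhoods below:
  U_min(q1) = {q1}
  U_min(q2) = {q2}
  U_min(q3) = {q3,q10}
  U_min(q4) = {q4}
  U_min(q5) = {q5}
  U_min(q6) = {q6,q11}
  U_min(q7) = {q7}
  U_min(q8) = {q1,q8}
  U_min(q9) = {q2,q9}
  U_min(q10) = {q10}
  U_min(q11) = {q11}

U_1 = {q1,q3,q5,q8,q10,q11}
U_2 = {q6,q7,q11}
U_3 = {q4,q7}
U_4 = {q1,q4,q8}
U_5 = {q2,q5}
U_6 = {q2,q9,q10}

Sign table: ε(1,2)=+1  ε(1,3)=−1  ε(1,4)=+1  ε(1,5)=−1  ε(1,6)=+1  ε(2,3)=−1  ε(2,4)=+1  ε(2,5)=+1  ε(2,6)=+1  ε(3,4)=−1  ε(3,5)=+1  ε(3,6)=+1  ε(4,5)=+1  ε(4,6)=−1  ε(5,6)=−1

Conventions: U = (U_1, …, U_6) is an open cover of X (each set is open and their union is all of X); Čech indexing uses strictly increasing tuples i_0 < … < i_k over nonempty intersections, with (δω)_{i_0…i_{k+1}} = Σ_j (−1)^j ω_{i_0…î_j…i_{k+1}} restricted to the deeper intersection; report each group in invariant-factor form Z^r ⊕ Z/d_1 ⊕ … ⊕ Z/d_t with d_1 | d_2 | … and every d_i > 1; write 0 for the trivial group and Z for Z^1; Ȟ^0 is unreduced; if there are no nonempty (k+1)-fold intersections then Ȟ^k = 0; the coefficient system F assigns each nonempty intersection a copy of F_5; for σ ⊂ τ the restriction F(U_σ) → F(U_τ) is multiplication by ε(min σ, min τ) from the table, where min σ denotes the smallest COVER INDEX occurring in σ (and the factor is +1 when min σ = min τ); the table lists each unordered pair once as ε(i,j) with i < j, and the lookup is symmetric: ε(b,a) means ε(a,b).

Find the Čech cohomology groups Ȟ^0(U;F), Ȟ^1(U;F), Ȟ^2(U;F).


Ȟ^0 ≅ Z/5,  Ȟ^1 ≅ Z/5 ⊕ Z/5,  Ȟ^2 ≅ 0

nonempty overlaps:
  U12={q11} U14={q1,q8} U15={q5} U16={q10} U23={q7} U34={q4} U56={q2}
C dims 6,7; δ0: rk_F5 5
degree 0: 6−5−0 = 1 → Ȟ^0 ≅ Z/5
degree 1: 7−0−5 = 2 → Ȟ^1 ≅ Z/5 ⊕ Z/5
degree 2: 0−0−0 = 0 → Ȟ^2 ≅ 0


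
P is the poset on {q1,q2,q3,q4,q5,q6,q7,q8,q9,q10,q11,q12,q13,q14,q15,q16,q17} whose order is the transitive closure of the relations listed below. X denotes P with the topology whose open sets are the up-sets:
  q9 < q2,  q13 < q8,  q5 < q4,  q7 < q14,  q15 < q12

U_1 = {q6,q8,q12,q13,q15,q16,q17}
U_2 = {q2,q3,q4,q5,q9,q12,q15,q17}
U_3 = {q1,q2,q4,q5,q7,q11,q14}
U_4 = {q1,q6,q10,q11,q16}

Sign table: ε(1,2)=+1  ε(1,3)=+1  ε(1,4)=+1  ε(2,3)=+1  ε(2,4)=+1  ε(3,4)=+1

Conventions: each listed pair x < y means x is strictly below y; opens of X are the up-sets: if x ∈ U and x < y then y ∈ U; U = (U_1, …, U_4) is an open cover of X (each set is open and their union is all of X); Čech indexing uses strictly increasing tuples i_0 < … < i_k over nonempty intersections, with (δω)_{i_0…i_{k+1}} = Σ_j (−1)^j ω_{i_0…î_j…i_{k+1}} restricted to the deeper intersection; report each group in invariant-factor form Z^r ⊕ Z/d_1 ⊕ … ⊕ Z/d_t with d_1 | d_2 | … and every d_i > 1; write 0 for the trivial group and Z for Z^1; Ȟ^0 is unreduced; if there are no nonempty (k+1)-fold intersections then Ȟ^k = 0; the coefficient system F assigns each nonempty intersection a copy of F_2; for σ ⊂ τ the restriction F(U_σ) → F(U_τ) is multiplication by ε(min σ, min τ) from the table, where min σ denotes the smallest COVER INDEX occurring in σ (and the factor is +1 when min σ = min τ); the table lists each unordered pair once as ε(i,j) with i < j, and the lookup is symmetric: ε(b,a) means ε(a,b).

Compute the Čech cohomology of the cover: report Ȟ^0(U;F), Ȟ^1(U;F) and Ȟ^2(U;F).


Ȟ^0 ≅ Z/2, Ȟ^1 ≅ Z/2 and Ȟ^2 ≅ 0

nerve of the cover:
  U12={q12,q15,q17} U14={q6,q16} U23={q2,q4,q5} U34={q1,q11}
C dims 4,4; δ0: rk_F2 3
Ȟ^0 = (4 − 3) − 0 = 1, so Ȟ^0 ≅ Z/2
Ȟ^1 = (4 − 0) − 3 = 1, so Ȟ^1 ≅ Z/2
Ȟ^2 = (0 − 0) − 0 = 0, so Ȟ^2 ≅ 0


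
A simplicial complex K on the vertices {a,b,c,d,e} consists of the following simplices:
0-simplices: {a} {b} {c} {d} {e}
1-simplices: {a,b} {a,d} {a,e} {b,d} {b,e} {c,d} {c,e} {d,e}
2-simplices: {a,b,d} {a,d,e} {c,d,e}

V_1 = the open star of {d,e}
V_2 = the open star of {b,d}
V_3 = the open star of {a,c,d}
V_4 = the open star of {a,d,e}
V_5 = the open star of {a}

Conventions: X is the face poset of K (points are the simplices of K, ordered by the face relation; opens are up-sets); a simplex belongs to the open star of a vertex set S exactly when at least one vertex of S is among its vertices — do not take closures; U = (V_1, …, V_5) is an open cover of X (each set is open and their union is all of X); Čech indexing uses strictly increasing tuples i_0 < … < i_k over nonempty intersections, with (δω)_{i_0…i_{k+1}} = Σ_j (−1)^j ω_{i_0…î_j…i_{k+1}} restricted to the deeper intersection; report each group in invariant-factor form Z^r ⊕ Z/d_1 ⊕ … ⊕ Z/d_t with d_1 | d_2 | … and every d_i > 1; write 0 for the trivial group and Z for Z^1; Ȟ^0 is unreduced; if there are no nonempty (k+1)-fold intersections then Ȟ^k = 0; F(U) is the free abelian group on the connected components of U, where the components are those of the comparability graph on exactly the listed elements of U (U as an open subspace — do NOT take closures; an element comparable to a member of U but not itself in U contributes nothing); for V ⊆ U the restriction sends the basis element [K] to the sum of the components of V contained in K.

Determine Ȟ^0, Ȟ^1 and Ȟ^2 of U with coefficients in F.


Ȟ^0(U;F) ≅ Z,  Ȟ^1(U;F) ≅ Z,  Ȟ^2(U;F) ≅ 0

nerve simplices:
  V1={{d},{e},{a,d},{a,e},{b,d},{b,e},{c,d},{c,e},{d,e},{a,b,d},{a,d,e},{c,d,e}} V2={{b},{d},{a,b},{a,d},{b,d},{b,e},{c,d},{d,e},{a,b,d},{a,d,e},{c,d,e}} V3={{a},{c},{d},{a,b},{a,d},{a,e},{b,d},{c,d},{c,e},{d,e},{a,b,d},{a,d,e},{c,d,e}} V4={{a},{d},{e},{a,b},{a,d},{a,e},{b,d},{b,e},{c,d},{c,e},{d,e},{a,b,d},{a,d,e},{c,d,e}} V5={{a},{a,b},{a,d},{a,e},{a,b,d},{a,d,e}}
  V12={{d},{a,d},{b,d},{b,e},{c,d},{d,e},{a,b,d},{a,d,e},{c,d,e}} V13={{d},{a,d},{a,e},{b,d},{c,d},{c,e},{d,e},{a,b,d},{a,d,e},{c,d,e}} V14={{d},{e},{a,d},{a,e},{b,d},{b,e},{c,d},{c,e},{d,e},{a,b,d},{a,d,e},{c,d,e}} V15={{a,d},{a,e},{a,b,d},{a,d,e}} V23={{d},{a,b},{a,d},{b,d},{c,d},{d,e},{a,b,d},{a,d,e},{c,d,e}} V24={{d},{a,b},{a,d},{b,d},{b,e},{c,d},{d,e},{a,b,d},{a,d,e},{c,d,e}} V25={{a,b},{a,d},{a,b,d},{a,d,e}} V34={{a},{d},{a,b},{a,d},{a,e},{b,d},{c,d},{c,e},{d,e},{a,b,d},{a,d,e},{c,d,e}} V35={{a},{a,b},{a,d},{a,e},{a,b,d},{a,d,e}} V45={{a},{a,b},{a,d},{a,e},{a,b,d},{a,d,e}}
  V123={{d},{a,d},{b,d},{c,d},{d,e},{a,b,d},{a,d,e},{c,d,e}} V124={{d},{a,d},{b,d},{b,e},{c,d},{d,e},{a,b,d},{a,d,e},{c,d,e}} V125={{a,d},{a,b,d},{a,d,e}} V134={{d},{a,d},{a,e},{b,d},{c,d},{c,e},{d,e},{a,b,d},{a,d,e},{c,d,e}} V135={{a,d},{a,e},{a,b,d},{a,d,e}} V145={{a,d},{a,e},{a,b,d},{a,d,e}} V234={{d},{a,b},{a,d},{b,d},{c,d},{d,e},{a,b,d},{a,d,e},{c,d,e}} V235={{a,b},{a,d},{a,b,d},{a,d,e}} V245={{a,b},{a,d},{a,b,d},{a,d,e}} V345={{a},{a,b},{a,d},{a,e},{a,b,d},{a,d,e}}
  V1234={{d},{a,d},{b,d},{c,d},{d,e},{a,b,d},{a,d,e},{c,d,e}} V1235={{a,d},{a,b,d},{a,d,e}} V1245={{a,d},{a,b,d},{a,d,e}} V1345={{a,d},{a,e},{a,b,d},{a,d,e}} V2345={{a,b},{a,d},{a,b,d},{a,d,e}}
  V12345={{a,d},{a,b,d},{a,d,e}}
components per intersection:
  V1: {{d},{e},{a,d},{a,e},{b,d},{b,e},{c,d},{c,e},{d,e},{a,b,d},{a,d,e},{c,d,e}}
  V2: {{b},{d},{a,b},{a,d},{b,d},{b,e},{c,d},{d,e},{a,b,d},{a,d,e},{c,d,e}}
  V3: {{a},{c},{d},{a,b},{a,d},{a,e},{b,d},{c,d},{c,e},{d,e},{a,b,d},{a,d,e},{c,d,e}}
  V4: {{a},{d},{e},{a,b},{a,d},{a,e},{b,d},{b,e},{c,d},{c,e},{d,e},{a,b,d},{a,d,e},{c,d,e}}
  V5: {{a},{a,b},{a,d},{a,e},{a,b,d},{a,d,e}}
  V12: {{d},{a,d},{b,d},{c,d},{d,e},{a,b,d},{a,d,e},{c,d,e}} {{b,e}}
  V13: {{d},{a,d},{a,e},{b,d},{c,d},{c,e},{d,e},{a,b,d},{a,d,e},{c,d,e}}
  V14: {{d},{e},{a,d},{a,e},{b,d},{b,e},{c,d},{c,e},{d,e},{a,b,d},{a,d,e},{c,d,e}}
  V15: {{a,d},{a,e},{a,b,d},{a,d,e}}
  V23: {{d},{a,b},{a,d},{b,d},{c,d},{d,e},{a,b,d},{a,d,e},{c,d,e}}
  V24: {{d},{a,b},{a,d},{b,d},{c,d},{d,e},{a,b,d},{a,d,e},{c,d,e}} {{b,e}}
  V25: {{a,b},{a,d},{a,b,d},{a,d,e}}
  V34: {{a},{d},{a,b},{a,d},{a,e},{b,d},{c,d},{c,e},{d,e},{a,b,d},{a,d,e},{c,d,e}}
  V35: {{a},{a,b},{a,d},{a,e},{a,b,d},{a,d,e}}
  V45: {{a},{a,b},{a,d},{a,e},{a,b,d},{a,d,e}}
  V123: {{d},{a,d},{b,d},{c,d},{d,e},{a,b,d},{a,d,e},{c,d,e}}
  V124: {{d},{a,d},{b,d},{c,d},{d,e},{a,b,d},{a,d,e},{c,d,e}} {{b,e}}
  V125: {{a,d},{a,b,d},{a,d,e}}
  V134: {{d},{a,d},{a,e},{b,d},{c,d},{c,e},{d,e},{a,b,d},{a,d,e},{c,d,e}}
  V135: {{a,d},{a,e},{a,b,d},{a,d,e}}
  V145: {{a,d},{a,e},{a,b,d},{a,d,e}}
  V234: {{d},{a,b},{a,d},{b,d},{c,d},{d,e},{a,b,d},{a,d,e},{c,d,e}}
  V235: {{a,b},{a,d},{a,b,d},{a,d,e}}
  V245: {{a,b},{a,d},{a,b,d},{a,d,e}}
  V345: {{a},{a,b},{a,d},{a,e},{a,b,d},{a,d,e}}
  V1234: {{d},{a,d},{b,d},{c,d},{d,e},{a,b,d},{a,d,e},{c,d,e}}
  V1235: {{a,d},{a,b,d},{a,d,e}}
  V1245: {{a,d},{a,b,d},{a,d,e}}
  V1345: {{a,d},{a,e},{a,b,d},{a,d,e}}
  V2345: {{a,b},{a,d},{a,b,d},{a,d,e}}
  V12345: {{a,d},{a,b,d},{a,d,e}}
C dims 5,12,11,5; δ0: rk 4, SNF 1^4; δ1: rk 7, SNF 1^7; δ2: rk 4, SNF 1^4
degree 0: 5−4−0 = 1 → Ȟ^0 ≅ Z
degree 1: 12−7−4 = 1 → Ȟ^1 ≅ Z
degree 2: 11−4−7 = 0 → Ȟ^2 ≅ 0


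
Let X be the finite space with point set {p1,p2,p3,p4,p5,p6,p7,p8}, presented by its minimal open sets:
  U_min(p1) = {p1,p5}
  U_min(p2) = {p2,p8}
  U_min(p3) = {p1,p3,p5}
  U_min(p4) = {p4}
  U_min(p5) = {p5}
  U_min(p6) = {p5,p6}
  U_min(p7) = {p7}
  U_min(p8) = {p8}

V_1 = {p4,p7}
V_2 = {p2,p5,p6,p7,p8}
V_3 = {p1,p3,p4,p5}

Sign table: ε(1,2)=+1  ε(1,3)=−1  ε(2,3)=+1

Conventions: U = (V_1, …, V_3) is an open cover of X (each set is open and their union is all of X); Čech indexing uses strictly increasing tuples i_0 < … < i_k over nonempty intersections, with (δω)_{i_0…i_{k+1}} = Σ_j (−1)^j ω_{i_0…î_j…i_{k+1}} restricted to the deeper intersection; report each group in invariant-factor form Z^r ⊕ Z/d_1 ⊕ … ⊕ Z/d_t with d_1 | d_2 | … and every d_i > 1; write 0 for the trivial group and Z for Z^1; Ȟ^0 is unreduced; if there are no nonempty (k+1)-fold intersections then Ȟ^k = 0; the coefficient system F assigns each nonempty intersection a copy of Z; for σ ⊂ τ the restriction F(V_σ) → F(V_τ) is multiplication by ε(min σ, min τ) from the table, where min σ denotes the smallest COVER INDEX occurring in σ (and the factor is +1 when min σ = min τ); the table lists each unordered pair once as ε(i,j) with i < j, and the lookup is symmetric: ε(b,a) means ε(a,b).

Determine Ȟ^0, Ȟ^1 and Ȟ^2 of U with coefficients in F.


Ȟ^0 = 0, Ȟ^1 = Z/2, Ȟ^2 = 0

nonempty intersections:
  V12={p7} V13={p4} V23={p5}
C dims 3,3; δ0: rk 3, SNF 1^2·2
Ȟ^0: (3−3)−0=0 ⇒ 0
Ȟ^1: (3−0)−3=0 plus torsion [2] ⇒ Z/2
Ȟ^2: (0−0)−0=0 ⇒ 0


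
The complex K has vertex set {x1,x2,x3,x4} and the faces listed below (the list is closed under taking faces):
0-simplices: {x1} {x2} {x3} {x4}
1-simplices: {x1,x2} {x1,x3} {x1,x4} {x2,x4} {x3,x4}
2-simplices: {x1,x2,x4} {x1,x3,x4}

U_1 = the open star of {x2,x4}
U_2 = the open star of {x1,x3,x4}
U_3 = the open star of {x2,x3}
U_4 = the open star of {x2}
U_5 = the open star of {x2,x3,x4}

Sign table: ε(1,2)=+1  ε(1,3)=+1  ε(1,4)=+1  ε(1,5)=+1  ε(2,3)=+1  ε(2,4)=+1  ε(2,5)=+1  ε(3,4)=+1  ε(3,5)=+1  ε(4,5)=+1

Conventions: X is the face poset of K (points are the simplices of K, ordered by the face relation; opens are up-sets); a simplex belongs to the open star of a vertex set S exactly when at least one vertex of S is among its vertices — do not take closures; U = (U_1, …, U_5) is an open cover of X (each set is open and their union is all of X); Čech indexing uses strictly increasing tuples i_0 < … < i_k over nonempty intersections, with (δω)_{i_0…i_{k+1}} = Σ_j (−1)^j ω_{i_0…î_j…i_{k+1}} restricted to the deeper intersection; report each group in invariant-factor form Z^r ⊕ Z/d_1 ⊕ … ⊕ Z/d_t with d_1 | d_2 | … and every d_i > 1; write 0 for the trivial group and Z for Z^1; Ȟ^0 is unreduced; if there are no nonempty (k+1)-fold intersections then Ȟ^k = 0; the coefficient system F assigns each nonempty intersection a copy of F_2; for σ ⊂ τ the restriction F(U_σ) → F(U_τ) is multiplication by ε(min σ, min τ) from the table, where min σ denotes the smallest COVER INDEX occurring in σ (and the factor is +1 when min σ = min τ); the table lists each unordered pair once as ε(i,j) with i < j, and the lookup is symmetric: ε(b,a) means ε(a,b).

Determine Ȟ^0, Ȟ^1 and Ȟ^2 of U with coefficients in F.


Ȟ^0(U;F) ≅ Z/2; Ȟ^1(U;F) ≅ 0; Ȟ^2(U;F) ≅ 0

nonempty overlaps:
  U1={{x2},{x4},{x1,x2},{x1,x4},{x2,x4},{x3,x4},{x1,x2,x4},{x1,x3,x4}} U2={{x1},{x3},{x4},{x1,x2},{x1,x3},{x1,x4},{x2,x4},{x3,x4},{x1,x2,x4},{x1,x3,x4}} U3={{x2},{x3},{x1,x2},{x1,x3},{x2,x4},{x3,x4},{x1,x2,x4},{x1,x3,x4}} U4={{x2},{x1,x2},{x2,x4},{x1,x2,x4}} U5={{x2},{x3},{x4},{x1,x2},{x1,x3},{x1,x4},{x2,x4},{x3,x4},{x1,x2,x4},{x1,x3,x4}}
  U12={{x4},{x1,x2},{x1,x4},{x2,x4},{x3,x4},{x1,x2,x4},{x1,x3,x4}} U13={{x2},{x1,x2},{x2,x4},{x3,x4},{x1,x2,x4},{x1,x3,x4}} U14={{x2},{x1,x2},{x2,x4},{x1,x2,x4}} U15={{x2},{x4},{x1,x2},{x1,x4},{x2,x4},{x3,x4},{x1,x2,x4},{x1,x3,x4}} U23={{x3},{x1,x2},{x1,x3},{x2,x4},{x3,x4},{x1,x2,x4},{x1,x3,x4}} U24={{x1,x2},{x2,x4},{x1,x2,x4}} U25={{x3},{x4},{x1,x2},{x1,x3},{x1,x4},{x2,x4},{x3,x4},{x1,x2,x4},{x1,x3,x4}} U34={{x2},{x1,x2},{x2,x4},{x1,x2,x4}} U35={{x2},{x3},{x1,x2},{x1,x3},{x2,x4},{x3,x4},{x1,x2,x4},{x1,x3,x4}} U45={{x2},{x1,x2},{x2,x4},{x1,x2,x4}}
  U123={{x1,x2},{x2,x4},{x3,x4},{x1,x2,x4},{x1,x3,x4}} U124={{x1,x2},{x2,x4},{x1,x2,x4}} U125={{x4},{x1,x2},{x1,x4},{x2,x4},{x3,x4},{x1,x2,x4},{x1,x3,x4}} U134={{x2},{x1,x2},{x2,x4},{x1,x2,x4}} U135={{x2},{x1,x2},{x2,x4},{x3,x4},{x1,x2,x4},{x1,x3,x4}} U145={{x2},{x1,x2},{x2,x4},{x1,x2,x4}} U234={{x1,x2},{x2,x4},{x1,x2,x4}} U235={{x3},{x1,x2},{x1,x3},{x2,x4},{x3,x4},{x1,x2,x4},{x1,x3,x4}} U245={{x1,x2},{x2,x4},{x1,x2,x4}} U345={{x2},{x1,x2},{x2,x4},{x1,x2,x4}}
  U1234={{x1,x2},{x2,x4},{x1,x2,x4}} U1235={{x1,x2},{x2,x4},{x3,x4},{x1,x2,x4},{x1,x3,x4}} U1245={{x1,x2},{x2,x4},{x1,x2,x4}} U1345={{x2},{x1,x2},{x2,x4},{x1,x2,x4}} U2345={{x1,x2},{x2,x4},{x1,x2,x4}}
  U12345={{x1,x2},{x2,x4},{x1,x2,x4}}
C dims 5,10,10,5; δ0: rk_F2 4; δ1: rk_F2 6; δ2: rk_F2 4
degree 0: 5−4−0 = 1 → Ȟ^0 ≅ Z/2
degree 1: 10−6−4 = 0 → Ȟ^1 ≅ 0
degree 2: 10−4−6 = 0 → Ȟ^2 ≅ 0


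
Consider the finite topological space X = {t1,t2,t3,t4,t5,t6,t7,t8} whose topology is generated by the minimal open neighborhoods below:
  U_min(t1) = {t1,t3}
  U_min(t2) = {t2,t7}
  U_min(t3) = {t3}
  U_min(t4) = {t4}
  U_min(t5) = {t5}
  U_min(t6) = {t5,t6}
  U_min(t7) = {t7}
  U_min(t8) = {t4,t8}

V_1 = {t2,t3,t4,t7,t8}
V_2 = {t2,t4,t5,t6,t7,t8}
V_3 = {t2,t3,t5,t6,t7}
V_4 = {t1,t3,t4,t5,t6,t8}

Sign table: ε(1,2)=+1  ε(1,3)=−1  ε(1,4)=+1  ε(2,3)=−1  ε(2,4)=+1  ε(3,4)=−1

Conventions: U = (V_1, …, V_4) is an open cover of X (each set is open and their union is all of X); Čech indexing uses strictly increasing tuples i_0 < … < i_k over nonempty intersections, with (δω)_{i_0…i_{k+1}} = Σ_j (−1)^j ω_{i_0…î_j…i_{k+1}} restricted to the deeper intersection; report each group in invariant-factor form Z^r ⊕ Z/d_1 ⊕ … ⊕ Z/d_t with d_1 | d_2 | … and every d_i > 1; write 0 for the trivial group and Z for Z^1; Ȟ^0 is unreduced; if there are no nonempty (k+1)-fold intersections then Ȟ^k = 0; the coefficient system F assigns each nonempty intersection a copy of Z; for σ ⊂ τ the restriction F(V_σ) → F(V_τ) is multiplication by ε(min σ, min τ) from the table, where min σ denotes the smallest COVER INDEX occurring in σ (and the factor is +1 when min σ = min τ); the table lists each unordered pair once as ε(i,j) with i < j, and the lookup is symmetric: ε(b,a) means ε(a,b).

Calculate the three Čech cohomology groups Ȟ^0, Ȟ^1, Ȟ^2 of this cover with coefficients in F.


Ȟ^0(U;F) ≅ Z; Ȟ^1(U;F) ≅ 0; Ȟ^2(U;F) ≅ Z

nerve simplices:
  V12={t2,t4,t7,t8} V13={t2,t3,t7} V14={t3,t4,t8} V23={t2,t5,t6,t7} V24={t4,t5,t6,t8} V34={t3,t5,t6}
  V123={t2,t7} V124={t4,t8} V134={t3} V234={t5,t6}
C dims 4,6,4; δ0: rk 3, SNF 1^3; δ1: rk 3, SNF 1^3
degree 0: 4−3−0 = 1 → Ȟ^0 ≅ Z
degree 1: 6−3−3 = 0 → Ȟ^1 ≅ 0
degree 2: 4−0−3 = 1 → Ȟ^2 ≅ Z


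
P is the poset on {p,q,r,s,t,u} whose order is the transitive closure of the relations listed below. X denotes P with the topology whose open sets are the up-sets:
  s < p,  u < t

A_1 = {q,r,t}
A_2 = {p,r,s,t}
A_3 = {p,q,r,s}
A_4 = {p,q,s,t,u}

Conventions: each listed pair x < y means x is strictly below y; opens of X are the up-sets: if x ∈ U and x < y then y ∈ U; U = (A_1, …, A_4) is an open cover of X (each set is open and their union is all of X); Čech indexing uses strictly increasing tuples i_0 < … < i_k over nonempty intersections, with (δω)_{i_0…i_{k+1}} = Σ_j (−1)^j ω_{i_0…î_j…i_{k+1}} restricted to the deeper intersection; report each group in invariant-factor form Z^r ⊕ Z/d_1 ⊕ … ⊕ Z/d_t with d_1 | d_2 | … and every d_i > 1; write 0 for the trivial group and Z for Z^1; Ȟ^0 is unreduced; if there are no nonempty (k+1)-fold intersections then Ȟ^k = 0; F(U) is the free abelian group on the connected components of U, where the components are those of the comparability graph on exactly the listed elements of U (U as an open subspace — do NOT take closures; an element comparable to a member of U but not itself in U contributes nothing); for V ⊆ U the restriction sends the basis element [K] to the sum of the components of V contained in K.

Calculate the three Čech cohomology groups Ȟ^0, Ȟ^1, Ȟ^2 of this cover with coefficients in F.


intersection data:
  A12={r,t} A13={q,r} A14={q,t} A23={p,r,s} A24={p,s,t} A34={p,q,s}
  A123={r} A124={t} A134={q} A234={p,s}
components per intersection:
  A1: {q} {r} {t}
  A2: {p,s} {r} {t}
  A3: {p,s} {q} {r}
  A4: {p,s} {q} {t,u}
  A12: {r} {t}
  A13: {q} {r}
  A14: {q} {t}
  A23: {p,s} {r}
  A24: {p,s} {t}
  A34: {p,s} {q}
  A123: {r}
  A124: {t}
  A134: {q}
  A234: {p,s}
C dims 12,12,4; δ0: rk 8, SNF 1^8; δ1: rk 4, SNF 1^4
Ȟ^0 = (12 − 8) − 0 = 4, so Ȟ^0 ≅ Z^4
Ȟ^1 = (12 − 4) − 8 = 0, so Ȟ^1 ≅ 0
Ȟ^2 = (4 − 0) − 4 = 0, so Ȟ^2 ≅ 0

Ȟ^0(U;F) ≅ Z^4, Ȟ^1(U;F) ≅ 0 and Ȟ^2(U;F) ≅ 0


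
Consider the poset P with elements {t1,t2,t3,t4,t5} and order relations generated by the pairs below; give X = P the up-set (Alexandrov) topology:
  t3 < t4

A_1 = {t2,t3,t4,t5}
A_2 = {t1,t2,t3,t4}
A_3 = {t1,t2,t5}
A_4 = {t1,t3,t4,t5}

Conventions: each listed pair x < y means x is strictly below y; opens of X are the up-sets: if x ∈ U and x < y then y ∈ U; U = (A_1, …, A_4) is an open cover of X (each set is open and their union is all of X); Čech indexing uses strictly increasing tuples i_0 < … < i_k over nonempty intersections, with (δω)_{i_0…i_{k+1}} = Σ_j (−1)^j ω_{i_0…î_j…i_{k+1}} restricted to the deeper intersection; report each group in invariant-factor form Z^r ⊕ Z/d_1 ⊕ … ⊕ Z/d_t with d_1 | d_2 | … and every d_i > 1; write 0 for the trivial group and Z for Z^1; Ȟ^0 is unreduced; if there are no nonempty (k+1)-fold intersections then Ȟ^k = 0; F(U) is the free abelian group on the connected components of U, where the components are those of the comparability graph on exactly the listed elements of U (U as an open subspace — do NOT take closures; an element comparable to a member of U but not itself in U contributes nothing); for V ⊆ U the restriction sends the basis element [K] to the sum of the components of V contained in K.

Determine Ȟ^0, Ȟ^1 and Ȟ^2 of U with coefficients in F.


nonempty intersections:
  A12={t2,t3,t4} A13={t2,t5} A14={t3,t4,t5} A23={t1,t2} A24={t1,t3,t4} A34={t1,t5}
  A123={t2} A124={t3,t4} A134={t5} A234={t1}
components per intersection:
  A1: {t2} {t3,t4} {t5}
  A2: {t1} {t2} {t3,t4}
  A3: {t1} {t2} {t5}
  A4: {t1} {t3,t4} {t5}
  A12: {t2} {t3,t4}
  A13: {t2} {t5}
  A14: {t3,t4} {t5}
  A23: {t1} {t2}
  A24: {t1} {t3,t4}
  A34: {t1} {t5}
  A123: {t2}
  A124: {t3,t4}
  A134: {t5}
  A234: {t1}
C dims 12,12,4; δ0: rk 8, SNF 1^8; δ1: rk 4, SNF 1^4
Ȟ^0: (12−8)−0=4 ⇒ Z^4
Ȟ^1: (12−4)−8=0 ⇒ 0
Ȟ^2: (4−0)−4=0 ⇒ 0

Ȟ^0 ≅ Z^4,  Ȟ^1 ≅ 0,  Ȟ^2 ≅ 0


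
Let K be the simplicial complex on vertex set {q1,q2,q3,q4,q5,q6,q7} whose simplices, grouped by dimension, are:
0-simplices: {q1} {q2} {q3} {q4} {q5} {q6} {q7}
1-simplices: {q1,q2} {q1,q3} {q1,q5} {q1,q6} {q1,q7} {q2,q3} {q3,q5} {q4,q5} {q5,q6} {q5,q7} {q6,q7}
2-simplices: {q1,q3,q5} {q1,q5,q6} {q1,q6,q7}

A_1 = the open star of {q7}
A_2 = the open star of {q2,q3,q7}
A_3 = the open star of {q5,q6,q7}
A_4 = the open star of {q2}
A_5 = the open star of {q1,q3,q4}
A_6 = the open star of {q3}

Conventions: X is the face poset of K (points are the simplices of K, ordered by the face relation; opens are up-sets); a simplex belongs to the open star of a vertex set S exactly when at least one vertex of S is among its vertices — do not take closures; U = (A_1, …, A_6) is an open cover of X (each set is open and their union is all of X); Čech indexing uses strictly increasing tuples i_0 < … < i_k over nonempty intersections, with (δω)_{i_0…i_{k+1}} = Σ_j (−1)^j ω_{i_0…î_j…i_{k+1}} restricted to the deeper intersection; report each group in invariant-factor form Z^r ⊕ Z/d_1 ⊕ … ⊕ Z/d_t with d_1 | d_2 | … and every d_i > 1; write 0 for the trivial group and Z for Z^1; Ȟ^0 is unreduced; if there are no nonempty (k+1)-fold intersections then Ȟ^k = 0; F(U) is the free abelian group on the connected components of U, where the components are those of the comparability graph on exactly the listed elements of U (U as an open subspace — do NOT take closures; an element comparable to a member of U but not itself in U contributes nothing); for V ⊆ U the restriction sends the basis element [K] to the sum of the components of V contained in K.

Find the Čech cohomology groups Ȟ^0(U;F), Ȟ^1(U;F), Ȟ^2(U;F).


cover nerve:
  A1={{q7},{q1,q7},{q5,q7},{q6,q7},{q1,q6,q7}} A2={{q2},{q3},{q7},{q1,q2},{q1,q3},{q1,q7},{q2,q3},{q3,q5},{q5,q7},{q6,q7},{q1,q3,q5},{q1,q6,q7}} A3={{q5},{q6},{q7},{q1,q5},{q1,q6},{q1,q7},{q3,q5},{q4,q5},{q5,q6},{q5,q7},{q6,q7},{q1,q3,q5},{q1,q5,q6},{q1,q6,q7}} A4={{q2},{q1,q2},{q2,q3}} A5={{q1},{q3},{q4},{q1,q2},{q1,q3},{q1,q5},{q1,q6},{q1,q7},{q2,q3},{q3,q5},{q4,q5},{q1,q3,q5},{q1,q5,q6},{q1,q6,q7}} A6={{q3},{q1,q3},{q2,q3},{q3,q5},{q1,q3,q5}}
  A12={{q7},{q1,q7},{q5,q7},{q6,q7},{q1,q6,q7}} A13={{q7},{q1,q7},{q5,q7},{q6,q7},{q1,q6,q7}} A15={{q1,q7},{q1,q6,q7}} A23={{q7},{q1,q7},{q3,q5},{q5,q7},{q6,q7},{q1,q3,q5},{q1,q6,q7}} A24={{q2},{q1,q2},{q2,q3}} A25={{q3},{q1,q2},{q1,q3},{q1,q7},{q2,q3},{q3,q5},{q1,q3,q5},{q1,q6,q7}} A26={{q3},{q1,q3},{q2,q3},{q3,q5},{q1,q3,q5}} A35={{q1,q5},{q1,q6},{q1,q7},{q3,q5},{q4,q5},{q1,q3,q5},{q1,q5,q6},{q1,q6,q7}} A36={{q3,q5},{q1,q3,q5}} A45={{q1,q2},{q2,q3}} A46={{q2,q3}} A56={{q3},{q1,q3},{q2,q3},{q3,q5},{q1,q3,q5}}
  A123={{q7},{q1,q7},{q5,q7},{q6,q7},{q1,q6,q7}} A125={{q1,q7},{q1,q6,q7}} A135={{q1,q7},{q1,q6,q7}} A235={{q1,q7},{q3,q5},{q1,q3,q5},{q1,q6,q7}} A236={{q3,q5},{q1,q3,q5}} A245={{q1,q2},{q2,q3}} A246={{q2,q3}} A256={{q3},{q1,q3},{q2,q3},{q3,q5},{q1,q3,q5}} A356={{q3,q5},{q1,q3,q5}} A456={{q2,q3}}
  A1235={{q1,q7},{q1,q6,q7}} A2356={{q3,q5},{q1,q3,q5}} A2456={{q2,q3}}
components per intersection:
  A1: {{q7},{q1,q7},{q5,q7},{q6,q7},{q1,q6,q7}}
  A2: {{q2},{q3},{q1,q2},{q1,q3},{q2,q3},{q3,q5},{q1,q3,q5}} {{q7},{q1,q7},{q5,q7},{q6,q7},{q1,q6,q7}}
  A3: {{q5},{q6},{q7},{q1,q5},{q1,q6},{q1,q7},{q3,q5},{q4,q5},{q5,q6},{q5,q7},{q6,q7},{q1,q3,q5},{q1,q5,q6},{q1,q6,q7}}
  A4: {{q2},{q1,q2},{q2,q3}}
  A5: {{q1},{q3},{q1,q2},{q1,q3},{q1,q5},{q1,q6},{q1,q7},{q2,q3},{q3,q5},{q1,q3,q5},{q1,q5,q6},{q1,q6,q7}} {{q4},{q4,q5}}
  A6: {{q3},{q1,q3},{q2,q3},{q3,q5},{q1,q3,q5}}
  A12: {{q7},{q1,q7},{q5,q7},{q6,q7},{q1,q6,q7}}
  A13: {{q7},{q1,q7},{q5,q7},{q6,q7},{q1,q6,q7}}
  A15: {{q1,q7},{q1,q6,q7}}
  A23: {{q7},{q1,q7},{q5,q7},{q6,q7},{q1,q6,q7}} {{q3,q5},{q1,q3,q5}}
  A24: {{q2},{q1,q2},{q2,q3}}
  A25: {{q3},{q1,q3},{q2,q3},{q3,q5},{q1,q3,q5}} {{q1,q2}} {{q1,q7},{q1,q6,q7}}
  A26: {{q3},{q1,q3},{q2,q3},{q3,q5},{q1,q3,q5}}
  A35: {{q1,q5},{q1,q6},{q1,q7},{q3,q5},{q1,q3,q5},{q1,q5,q6},{q1,q6,q7}} {{q4,q5}}
  A36: {{q3,q5},{q1,q3,q5}}
  A45: {{q1,q2}} {{q2,q3}}
  A46: {{q2,q3}}
  A56: {{q3},{q1,q3},{q2,q3},{q3,q5},{q1,q3,q5}}
  A123: {{q7},{q1,q7},{q5,q7},{q6,q7},{q1,q6,q7}}
  A125: {{q1,q7},{q1,q6,q7}}
  A135: {{q1,q7},{q1,q6,q7}}
  A235: {{q1,q7},{q1,q6,q7}} {{q3,q5},{q1,q3,q5}}
  A236: {{q3,q5},{q1,q3,q5}}
  A245: {{q1,q2}} {{q2,q3}}
  A246: {{q2,q3}}
  A256: {{q3},{q1,q3},{q2,q3},{q3,q5},{q1,q3,q5}}
  A356: {{q3,q5},{q1,q3,q5}}
  A456: {{q2,q3}}
  A1235: {{q1,q7},{q1,q6,q7}}
  A2356: {{q3,q5},{q1,q3,q5}}
  A2456: {{q2,q3}}
C dims 8,17,12,3; δ0: rk 7, SNF 1^7; δ1: rk 9, SNF 1^9; δ2: rk 3, SNF 1^3
Ȟ^0: (8−7)−0=1 ⇒ Z
Ȟ^1: (17−9)−7=1 ⇒ Z
Ȟ^2: (12−3)−9=0 ⇒ 0

Ȟ^0 = Z; Ȟ^1 = Z; Ȟ^2 = 0


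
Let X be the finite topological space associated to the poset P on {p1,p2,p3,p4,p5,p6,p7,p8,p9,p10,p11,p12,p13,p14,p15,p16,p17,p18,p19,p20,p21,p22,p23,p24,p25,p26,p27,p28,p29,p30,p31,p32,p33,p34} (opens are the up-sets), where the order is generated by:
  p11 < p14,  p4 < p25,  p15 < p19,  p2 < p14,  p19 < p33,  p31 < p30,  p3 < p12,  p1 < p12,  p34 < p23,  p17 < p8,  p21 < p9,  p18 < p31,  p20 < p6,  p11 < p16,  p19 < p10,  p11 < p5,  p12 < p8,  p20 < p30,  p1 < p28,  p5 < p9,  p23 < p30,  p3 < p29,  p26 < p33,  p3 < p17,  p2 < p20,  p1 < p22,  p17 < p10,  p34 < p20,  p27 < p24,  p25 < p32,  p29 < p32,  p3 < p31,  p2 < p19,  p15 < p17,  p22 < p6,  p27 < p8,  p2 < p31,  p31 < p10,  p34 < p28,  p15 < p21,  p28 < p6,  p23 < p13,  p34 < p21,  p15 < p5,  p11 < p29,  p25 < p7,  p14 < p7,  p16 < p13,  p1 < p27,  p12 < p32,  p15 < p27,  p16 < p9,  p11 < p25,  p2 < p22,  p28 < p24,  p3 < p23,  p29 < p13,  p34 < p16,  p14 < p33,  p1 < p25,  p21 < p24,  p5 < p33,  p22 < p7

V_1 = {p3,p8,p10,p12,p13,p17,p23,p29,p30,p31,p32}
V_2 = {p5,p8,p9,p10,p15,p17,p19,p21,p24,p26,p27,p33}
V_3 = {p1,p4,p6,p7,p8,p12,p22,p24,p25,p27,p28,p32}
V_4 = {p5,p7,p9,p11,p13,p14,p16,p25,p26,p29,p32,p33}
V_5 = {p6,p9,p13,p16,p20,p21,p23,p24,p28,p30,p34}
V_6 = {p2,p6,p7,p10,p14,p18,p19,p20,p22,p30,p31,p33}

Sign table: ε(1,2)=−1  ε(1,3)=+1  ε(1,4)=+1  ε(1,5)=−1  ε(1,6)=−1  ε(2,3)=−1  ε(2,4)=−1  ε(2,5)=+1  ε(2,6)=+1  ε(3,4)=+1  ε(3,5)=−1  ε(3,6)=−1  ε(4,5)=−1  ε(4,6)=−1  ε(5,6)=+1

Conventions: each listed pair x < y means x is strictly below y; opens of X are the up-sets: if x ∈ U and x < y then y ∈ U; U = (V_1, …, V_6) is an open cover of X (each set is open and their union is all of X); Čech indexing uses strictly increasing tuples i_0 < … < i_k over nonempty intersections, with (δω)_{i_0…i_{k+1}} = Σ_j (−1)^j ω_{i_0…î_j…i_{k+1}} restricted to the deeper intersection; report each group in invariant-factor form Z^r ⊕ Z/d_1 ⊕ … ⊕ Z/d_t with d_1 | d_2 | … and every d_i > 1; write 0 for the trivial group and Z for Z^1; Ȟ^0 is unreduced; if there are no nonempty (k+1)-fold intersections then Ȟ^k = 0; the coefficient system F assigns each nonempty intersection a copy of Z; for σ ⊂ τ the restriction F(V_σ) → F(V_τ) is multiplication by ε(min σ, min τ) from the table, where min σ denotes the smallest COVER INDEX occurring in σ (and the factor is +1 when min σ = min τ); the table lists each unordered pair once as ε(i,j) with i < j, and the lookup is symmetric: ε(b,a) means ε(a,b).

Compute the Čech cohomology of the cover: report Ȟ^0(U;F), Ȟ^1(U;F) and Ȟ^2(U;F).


Ȟ^0 = Z; Ȟ^1 = 0; Ȟ^2 = Z/2

nonempty overlaps:
  V12={p8,p10,p17} V13={p8,p12,p32} V14={p13,p29,p32} V15={p13,p23,p30} V16={p10,p30,p31} V23={p8,p24,p27} V24={p5,p9,p26,p33} V25={p9,p21,p24} V26={p10,p19,p33} V34={p7,p25,p32} V35={p6,p24,p28} V36={p6,p7,p22} V45={p9,p13,p16} V46={p7,p14,p33} V56={p6,p20,p30}
  V123={p8} V126={p10} V134={p32} V145={p13} V156={p30} V235={p24} V245={p9} V246={p33} V346={p7} V356={p6}
C dims 6,15,10; δ0: rk 5, SNF 1^5; δ1: rk 10, SNF 1^9·2
degree 0: 6−5−0 = 1 → Ȟ^0 ≅ Z
degree 1: 15−10−5 = 0 → Ȟ^1 ≅ 0
degree 2: 10−0−10 = 0 plus torsion [2] → Ȟ^2 ≅ Z/2


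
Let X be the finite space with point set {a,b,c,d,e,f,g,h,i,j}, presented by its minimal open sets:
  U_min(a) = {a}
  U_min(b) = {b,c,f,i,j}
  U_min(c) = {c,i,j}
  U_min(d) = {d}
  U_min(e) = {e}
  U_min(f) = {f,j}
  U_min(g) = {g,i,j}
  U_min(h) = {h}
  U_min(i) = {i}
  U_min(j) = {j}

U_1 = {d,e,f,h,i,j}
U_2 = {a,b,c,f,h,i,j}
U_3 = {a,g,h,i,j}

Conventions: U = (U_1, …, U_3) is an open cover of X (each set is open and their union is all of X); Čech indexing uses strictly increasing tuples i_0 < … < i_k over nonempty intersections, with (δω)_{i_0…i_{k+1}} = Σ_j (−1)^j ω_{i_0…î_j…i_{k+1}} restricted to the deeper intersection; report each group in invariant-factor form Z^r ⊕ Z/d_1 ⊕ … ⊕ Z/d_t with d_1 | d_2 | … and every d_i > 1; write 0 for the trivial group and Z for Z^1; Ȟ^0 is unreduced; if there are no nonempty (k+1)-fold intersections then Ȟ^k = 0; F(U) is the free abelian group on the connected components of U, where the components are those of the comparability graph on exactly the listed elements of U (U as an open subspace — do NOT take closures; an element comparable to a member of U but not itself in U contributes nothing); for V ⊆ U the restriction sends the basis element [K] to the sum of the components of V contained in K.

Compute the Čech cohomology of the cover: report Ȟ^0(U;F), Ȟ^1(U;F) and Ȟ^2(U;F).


Ȟ^0 = Z^5,  Ȟ^1 = Z,  Ȟ^2 = 0

nonempty overlaps:
  U12={f,h,i,j} U13={h,i,j} U23={a,h,i,j}
  U123={h,i,j}
components per intersection:
  U1: {d} {e} {f,j} {h} {i}
  U2: {a} {b,c,f,i,j} {h}
  U3: {a} {g,i,j} {h}
  U12: {f,j} {h} {i}
  U13: {h} {i} {j}
  U23: {a} {h} {i} {j}
  U123: {h} {i} {j}
C dims 11,10,3; δ0: rk 6, SNF 1^6; δ1: rk 3, SNF 1^3
degree 0: 11−6−0 = 5 → Ȟ^0 ≅ Z^5
degree 1: 10−3−6 = 1 → Ȟ^1 ≅ Z
degree 2: 3−0−3 = 0 → Ȟ^2 ≅ 0


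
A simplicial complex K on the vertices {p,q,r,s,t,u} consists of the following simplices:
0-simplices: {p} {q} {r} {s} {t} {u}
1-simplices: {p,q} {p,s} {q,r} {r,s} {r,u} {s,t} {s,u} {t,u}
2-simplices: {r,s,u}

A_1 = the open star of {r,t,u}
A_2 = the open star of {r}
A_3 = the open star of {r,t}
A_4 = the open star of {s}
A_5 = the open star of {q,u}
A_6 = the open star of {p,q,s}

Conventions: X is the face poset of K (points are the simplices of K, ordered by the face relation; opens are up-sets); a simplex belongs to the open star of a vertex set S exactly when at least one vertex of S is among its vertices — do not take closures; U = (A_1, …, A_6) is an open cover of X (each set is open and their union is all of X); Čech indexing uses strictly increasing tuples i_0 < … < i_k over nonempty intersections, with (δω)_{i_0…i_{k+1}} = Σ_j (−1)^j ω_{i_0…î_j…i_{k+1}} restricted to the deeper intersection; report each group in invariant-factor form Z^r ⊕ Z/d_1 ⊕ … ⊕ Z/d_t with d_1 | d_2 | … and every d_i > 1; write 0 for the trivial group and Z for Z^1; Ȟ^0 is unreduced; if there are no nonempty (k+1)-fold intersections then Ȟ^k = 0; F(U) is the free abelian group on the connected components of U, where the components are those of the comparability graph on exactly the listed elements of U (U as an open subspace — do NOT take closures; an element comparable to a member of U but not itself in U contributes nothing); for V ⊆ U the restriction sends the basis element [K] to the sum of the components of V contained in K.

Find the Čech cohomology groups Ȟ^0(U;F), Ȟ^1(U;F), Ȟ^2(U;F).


nerve of the cover:
  A1={{r},{t},{u},{q,r},{r,s},{r,u},{s,t},{s,u},{t,u},{r,s,u}} A2={{r},{q,r},{r,s},{r,u},{r,s,u}} A3={{r},{t},{q,r},{r,s},{r,u},{s,t},{t,u},{r,s,u}} A4={{s},{p,s},{r,s},{s,t},{s,u},{r,s,u}} A5={{q},{u},{p,q},{q,r},{r,u},{s,u},{t,u},{r,s,u}} A6={{p},{q},{s},{p,q},{p,s},{q,r},{r,s},{s,t},{s,u},{r,s,u}}
  A12={{r},{q,r},{r,s},{r,u},{r,s,u}} A13={{r},{t},{q,r},{r,s},{r,u},{s,t},{t,u},{r,s,u}} A14={{r,s},{s,t},{s,u},{r,s,u}} A15={{u},{q,r},{r,u},{s,u},{t,u},{r,s,u}} A16={{q,r},{r,s},{s,t},{s,u},{r,s,u}} A23={{r},{q,r},{r,s},{r,u},{r,s,u}} A24={{r,s},{r,s,u}} A25={{q,r},{r,u},{r,s,u}} A26={{q,r},{r,s},{r,s,u}} A34={{r,s},{s,t},{r,s,u}} A35={{q,r},{r,u},{t,u},{r,s,u}} A36={{q,r},{r,s},{s,t},{r,s,u}} A45={{s,u},{r,s,u}} A46={{s},{p,s},{r,s},{s,t},{s,u},{r,s,u}} A56={{q},{p,q},{q,r},{s,u},{r,s,u}}
  A123={{r},{q,r},{r,s},{r,u},{r,s,u}} A124={{r,s},{r,s,u}} A125={{q,r},{r,u},{r,s,u}} A126={{q,r},{r,s},{r,s,u}} A134={{r,s},{s,t},{r,s,u}} A135={{q,r},{r,u},{t,u},{r,s,u}} A136={{q,r},{r,s},{s,t},{r,s,u}} A145={{s,u},{r,s,u}} A146={{r,s},{s,t},{s,u},{r,s,u}} A156={{q,r},{s,u},{r,s,u}} A234={{r,s},{r,s,u}} A235={{q,r},{r,u},{r,s,u}} A236={{q,r},{r,s},{r,s,u}} A245={{r,s,u}} A246={{r,s},{r,s,u}} A256={{q,r},{r,s,u}} A345={{r,s,u}} A346={{r,s},{s,t},{r,s,u}} A356={{q,r},{r,s,u}} A456={{s,u},{r,s,u}}
  A1234={{r,s},{r,s,u}} A1235={{q,r},{r,u},{r,s,u}} A1236={{q,r},{r,s},{r,s,u}} A1245={{r,s,u}} A1246={{r,s},{r,s,u}} A1256={{q,r},{r,s,u}} A1345={{r,s,u}} A1346={{r,s},{s,t},{r,s,u}} A1356={{q,r},{r,s,u}} A1456={{s,u},{r,s,u}} A2345={{r,s,u}} A2346={{r,s},{r,s,u}} A2356={{q,r},{r,s,u}} A2456={{r,s,u}} A3456={{r,s,u}}
  A12345={{r,s,u}} A12346={{r,s},{r,s,u}} A12356={{q,r},{r,s,u}} A12456={{r,s,u}} A13456={{r,s,u}} A23456={{r,s,u}}
  A123456={{r,s,u}}
components per intersection:
  A1: {{r},{t},{u},{q,r},{r,s},{r,u},{s,t},{s,u},{t,u},{r,s,u}}
  A2: {{r},{q,r},{r,s},{r,u},{r,s,u}}
  A3: {{r},{q,r},{r,s},{r,u},{r,s,u}} {{t},{s,t},{t,u}}
  A4: {{s},{p,s},{r,s},{s,t},{s,u},{r,s,u}}
  A5: {{q},{p,q},{q,r}} {{u},{r,u},{s,u},{t,u},{r,s,u}}
  A6: {{p},{q},{s},{p,q},{p,s},{q,r},{r,s},{s,t},{s,u},{r,s,u}}
  A12: {{r},{q,r},{r,s},{r,u},{r,s,u}}
  A13: {{r},{q,r},{r,s},{r,u},{r,s,u}} {{t},{s,t},{t,u}}
  A14: {{r,s},{s,u},{r,s,u}} {{s,t}}
  A15: {{u},{r,u},{s,u},{t,u},{r,s,u}} {{q,r}}
  A16: {{q,r}} {{r,s},{s,u},{r,s,u}} {{s,t}}
  A23: {{r},{q,r},{r,s},{r,u},{r,s,u}}
  A24: {{r,s},{r,s,u}}
  A25: {{q,r}} {{r,u},{r,s,u}}
  A26: {{q,r}} {{r,s},{r,s,u}}
  A34: {{r,s},{r,s,u}} {{s,t}}
  A35: {{q,r}} {{r,u},{r,s,u}} {{t,u}}
  A36: {{q,r}} {{r,s},{r,s,u}} {{s,t}}
  A45: {{s,u},{r,s,u}}
  A46: {{s},{p,s},{r,s},{s,t},{s,u},{r,s,u}}
  A56: {{q},{p,q},{q,r}} {{s,u},{r,s,u}}
  A123: {{r},{q,r},{r,s},{r,u},{r,s,u}}
  A124: {{r,s},{r,s,u}}
  A125: {{q,r}} {{r,u},{r,s,u}}
  A126: {{q,r}} {{r,s},{r,s,u}}
  A134: {{r,s},{r,s,u}} {{s,t}}
  A135: {{q,r}} {{r,u},{r,s,u}} {{t,u}}
  A136: {{q,r}} {{r,s},{r,s,u}} {{s,t}}
  A145: {{s,u},{r,s,u}}
  A146: {{r,s},{s,u},{r,s,u}} {{s,t}}
  A156: {{q,r}} {{s,u},{r,s,u}}
  A234: {{r,s},{r,s,u}}
  A235: {{q,r}} {{r,u},{r,s,u}}
  A236: {{q,r}} {{r,s},{r,s,u}}
  A245: {{r,s,u}}
  A246: {{r,s},{r,s,u}}
  A256: {{q,r}} {{r,s,u}}
  A345: {{r,s,u}}
  A346: {{r,s},{r,s,u}} {{s,t}}
  A356: {{q,r}} {{r,s,u}}
  A456: {{s,u},{r,s,u}}
  A1234: {{r,s},{r,s,u}}
  A1235: {{q,r}} {{r,u},{r,s,u}}
  A1236: {{q,r}} {{r,s},{r,s,u}}
  A1245: {{r,s,u}}
  A1246: {{r,s},{r,s,u}}
  A1256: {{q,r}} {{r,s,u}}
  A1345: {{r,s,u}}
  A1346: {{r,s},{r,s,u}} {{s,t}}
  A1356: {{q,r}} {{r,s,u}}
  A1456: {{s,u},{r,s,u}}
  A2345: {{r,s,u}}
  A2346: {{r,s},{r,s,u}}
  A2356: {{q,r}} {{r,s,u}}
  A2456: {{r,s,u}}
  A3456: {{r,s,u}}
  A12345: {{r,s,u}}
  A12346: {{r,s},{r,s,u}}
  A12356: {{q,r}} {{r,s,u}}
  A12456: {{r,s,u}}
  A13456: {{r,s,u}}
  A23456: {{r,s,u}}
  A123456: {{r,s,u}}
C dims 8,28,34,21; δ0: rk 7, SNF 1^7; δ1: rk 19, SNF 1^19; δ2: rk 15, SNF 1^15
Ȟ^0 = (8 − 7) − 0 = 1, so Ȟ^0 ≅ Z
Ȟ^1 = (28 − 19) − 7 = 2, so Ȟ^1 ≅ Z^2
Ȟ^2 = (34 − 15) − 19 = 0, so Ȟ^2 ≅ 0

Ȟ^0 = Z, Ȟ^1 = Z^2 and Ȟ^2 = 0
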